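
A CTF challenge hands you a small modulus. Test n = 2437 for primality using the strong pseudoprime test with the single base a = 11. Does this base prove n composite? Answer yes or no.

no

n − 1 = 2436 = 2^2 · 609, so s = 2 and d = 609.
x_0 = 11^609 mod 2437 = 398.
x_0 is neither 1 nor 2436, so continue squaring.
x_1 = 398^2 mod 2437 = 2436.
x_1 ≡ −1, so 11 is not a witness.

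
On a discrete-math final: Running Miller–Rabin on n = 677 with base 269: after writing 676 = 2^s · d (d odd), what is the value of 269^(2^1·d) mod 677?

676

n − 1 = 676 = 2^2 · 169, so s = 2 and d = 169.
x_0 = 269^169 mod 677 = 651.
x_1 = 651^2 mod 677 = 676.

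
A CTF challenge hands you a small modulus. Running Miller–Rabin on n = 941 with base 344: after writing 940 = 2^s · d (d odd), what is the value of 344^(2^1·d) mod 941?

n − 1 = 940 = 2^2 · 235, so s = 2 and d = 235.
x_0 = 344^235 mod 941 = 97.
x_1 = 97^2 mod 941 = 940.

940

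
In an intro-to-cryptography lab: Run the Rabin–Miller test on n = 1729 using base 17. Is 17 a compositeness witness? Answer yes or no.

n − 1 = 1728 = 2^6 · 27, so s = 6 and d = 27.
x_0 = 17^27 mod 1729 = 818.
x_0 is neither 1 nor 1728, so continue squaring.
x_1 = 818^2 mod 1729 = 1.
x_1 = 1 but x_0 ≠ ±1, a nontrivial square root of 1 — 17 is a witness and 1729 is composite.

yes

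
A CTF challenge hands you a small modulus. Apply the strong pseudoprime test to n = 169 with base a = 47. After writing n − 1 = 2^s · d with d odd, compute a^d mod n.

n − 1 = 168 = 2^3 · 21, so s = 3 and d = 21.
Repeated squaring mod 169: 47^1 ≡ 47, 47^2 ≡ 12, 47^4 ≡ 144, 47^8 ≡ 118, 47^16 ≡ 66.
21 = 16 + 4 + 1, so 47^21 ≡ 66·144·47 ≡ 21 (mod 169).

21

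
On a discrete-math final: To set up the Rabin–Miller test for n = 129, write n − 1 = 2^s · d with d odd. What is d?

1

Halving: 128 → 64 → 32 → 16 → 8 → 4 → 2 → 1; 1 is odd.
So 128 = 2^7 · 1.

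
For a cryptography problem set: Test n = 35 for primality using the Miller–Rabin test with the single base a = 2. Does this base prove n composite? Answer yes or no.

n − 1 = 34 = 2^1 · 17, so s = 1 and d = 17.
x_0 = 2^17 mod 35 = 32.
x_0 ∉ {1, 34} and s = 1, so 2 is a Miller–Rabin witness and 35 is composite.

yes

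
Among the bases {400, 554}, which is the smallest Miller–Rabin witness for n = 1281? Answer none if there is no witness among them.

554

n − 1 = 1280 = 2^8 · 5, so s = 8 and d = 5.
Base 400: x_0 = 400^5 mod 1281 = 1. x_0 = 1, so 400 is not a witness.
Base 554: x_0 = 554^5 mod 1281 = 197. x_0 is neither 1 nor 1280, so continue squaring. x_1 = 197^2 mod 1281 = 379. x_2 = 379^2 mod 1281 = 169. x_3 = 169^2 mod 1281 = 379. x_4 = 379^2 mod 1281 = 169. x_5 = 169^2 mod 1281 = 379. x_6 = 379^2 mod 1281 = 169. x_7 = 169^2 mod 1281 = 379. Reached i = s−1 = 7 without hitting −1: 554 is a Miller–Rabin witness and 1281 is composite.
The smallest witness among the given bases is 554.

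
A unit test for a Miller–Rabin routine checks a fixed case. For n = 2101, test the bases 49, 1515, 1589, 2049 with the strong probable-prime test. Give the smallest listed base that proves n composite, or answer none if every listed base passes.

1515

n − 1 = 2100 = 2^2 · 525, so s = 2 and d = 525.
Base 49: x_0 = 49^525 mod 2101 = 1. x_0 = 1, so 49 is not a witness.
Base 1515: x_0 = 1515^525 mod 2101 = 1803. x_0 is neither 1 nor 2100, so continue squaring. x_1 = 1803^2 mod 2101 = 562. Reached i = s−1 = 1 without hitting −1: 1515 is a Miller–Rabin witness and 2101 is composite.
Base 1589: x_0 = 1589^525 mod 2101 = 628. x_0 is neither 1 nor 2100, so continue squaring. x_1 = 628^2 mod 2101 = 1497. Reached i = s−1 = 1 without hitting −1: 1589 is a Miller–Rabin witness and 2101 is composite.
Base 2049: x_0 = 2049^525 mod 2101 = 969. x_0 is neither 1 nor 2100, so continue squaring. x_1 = 969^2 mod 2101 = 1915. Reached i = s−1 = 1 without hitting −1: 2049 is a Miller–Rabin witness and 2101 is composite.
The smallest witness among the given bases is 1515.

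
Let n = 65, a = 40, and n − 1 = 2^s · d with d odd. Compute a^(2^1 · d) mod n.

40

n − 1 = 64 = 2^6 · 1, so s = 6 and d = 1.
x_0 = 40^1 mod 65 = 40.
x_1 = 40^2 mod 65 = 40.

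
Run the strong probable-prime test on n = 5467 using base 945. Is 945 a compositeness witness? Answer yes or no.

yes

n − 1 = 5466 = 2^1 · 2733, so s = 1 and d = 2733.
x_0 = 945^2733 mod 5467 = 637.
x_0 ∉ {1, 5466} and s = 1, so 945 is a Miller–Rabin witness and 5467 is composite.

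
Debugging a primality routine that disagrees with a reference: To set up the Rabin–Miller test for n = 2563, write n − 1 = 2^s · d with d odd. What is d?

1281

Halving: 2562 → 1281; 1281 is odd.
So 2562 = 2^1 · 1281.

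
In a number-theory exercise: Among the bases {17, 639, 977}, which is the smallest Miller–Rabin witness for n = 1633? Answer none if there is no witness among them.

17

n − 1 = 1632 = 2^5 · 51, so s = 5 and d = 51.
Base 17: x_0 = 17^51 mod 1633 = 940. x_0 is neither 1 nor 1632, so continue squaring. x_1 = 940^2 mod 1633 = 147. x_2 = 147^2 mod 1633 = 380. x_3 = 380^2 mod 1633 = 696. x_4 = 696^2 mod 1633 = 1048. Reached i = s−1 = 4 without hitting −1: 17 is a Miller–Rabin witness and 1633 is composite.
Base 639: x_0 = 639^51 mod 1633 = 213. x_0 is neither 1 nor 1632, so continue squaring. x_1 = 213^2 mod 1633 = 1278. x_2 = 1278^2 mod 1633 = 284. x_3 = 284^2 mod 1633 = 639. x_4 = 639^2 mod 1633 = 71. Reached i = s−1 = 4 without hitting −1: 639 is a Miller–Rabin witness and 1633 is composite.
Base 977: x_0 = 977^51 mod 1633 = 835. x_0 is neither 1 nor 1632, so continue squaring. x_1 = 835^2 mod 1633 = 1567. x_2 = 1567^2 mod 1633 = 1090. x_3 = 1090^2 mod 1633 = 909. x_4 = 909^2 mod 1633 = 1616. Reached i = s−1 = 4 without hitting −1: 977 is a Miller–Rabin witness and 1633 is composite.
The smallest witness among the given bases is 17.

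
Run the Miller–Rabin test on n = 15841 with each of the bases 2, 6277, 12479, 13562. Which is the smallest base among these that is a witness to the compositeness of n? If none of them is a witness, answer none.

n − 1 = 15840 = 2^5 · 495, so s = 5 and d = 495.
Base 2: x_0 = 2^495 mod 15841 = 1. x_0 = 1, so 2 is not a witness.
Base 6277: x_0 = 6277^495 mod 15841 = 15840. x_0 = 15840 ≡ −1, so 6277 is not a witness.
Base 12479: x_0 = 12479^495 mod 15841 = 15840. x_0 = 15840 ≡ −1, so 12479 is not a witness.
Base 13562: x_0 = 13562^495 mod 15841 = 15840. x_0 = 15840 ≡ −1, so 13562 is not a witness.
No listed base is a witness for 15841.

none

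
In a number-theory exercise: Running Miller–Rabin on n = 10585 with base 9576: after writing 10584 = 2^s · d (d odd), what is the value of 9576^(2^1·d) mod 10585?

6816

n − 1 = 10584 = 2^3 · 1323, so s = 3 and d = 1323.
x_0 = 9576^1323 mod 10585 = 521.
x_1 = 521^2 mod 10585 = 6816.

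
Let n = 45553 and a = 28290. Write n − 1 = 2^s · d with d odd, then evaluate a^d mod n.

40476

n − 1 = 45552 = 2^4 · 2847, so s = 4 and d = 2847.
28290^2847 mod 45553 = 40476.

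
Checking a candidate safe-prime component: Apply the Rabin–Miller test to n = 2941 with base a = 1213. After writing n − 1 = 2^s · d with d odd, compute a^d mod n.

2145

n − 1 = 2940 = 2^2 · 735, so s = 2 and d = 735.
1213^735 mod 2941 = 2145.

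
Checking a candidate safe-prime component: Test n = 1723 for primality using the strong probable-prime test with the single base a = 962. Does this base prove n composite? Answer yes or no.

no

n − 1 = 1722 = 2^1 · 861, so s = 1 and d = 861.
x_0 = 962^861 mod 1723 = 1.
x_0 = 1, so 962 is not a witness.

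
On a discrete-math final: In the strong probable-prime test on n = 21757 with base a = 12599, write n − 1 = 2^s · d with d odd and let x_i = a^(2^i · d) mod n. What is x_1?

1

n − 1 = 21756 = 2^2 · 5439, so s = 2 and d = 5439.
Repeated squaring mod 21757: 12599^1 ≡ 12599, 12599^2 ≡ 17486, 12599^4 ≡ 9075, 12599^8 ≡ 5380, 12599^16 ≡ 7590, 12599^32 ≡ 17321, 12599^64 ≡ 9768, 12599^128 ≡ 9379, 12599^256 ≡ 2090, 12599^512 ≡ 16700, 12599^1024 ≡ 8774, 12599^2048 ≡ 6810, 12599^4096 ≡ 11933.
5439 = 4096 + 1024 + 256 + 32 + 16 + 8 + 4 + 2 + 1, so 12599^5439 ≡ 11933·8774·2090·17321·7590·5380·9075·17486·12599 ≡ 1 (mod 21757).
x_0 = 1.
x_1 = 1^2 mod 21757 = 1.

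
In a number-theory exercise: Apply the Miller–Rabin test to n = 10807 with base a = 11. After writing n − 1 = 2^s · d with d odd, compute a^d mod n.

n − 1 = 10806 = 2^1 · 5403, so s = 1 and d = 5403.
11^5403 mod 10807 = 1432.

1432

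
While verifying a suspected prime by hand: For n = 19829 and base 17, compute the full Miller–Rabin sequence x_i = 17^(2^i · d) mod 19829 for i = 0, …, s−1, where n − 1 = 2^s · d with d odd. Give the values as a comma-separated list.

n − 1 = 19828 = 2^2 · 4957, so s = 2 and d = 4957.
x_0 = 17^4957 mod 19829 = 12859.
x_1 = 12859^2 mod 19829 = 19679.

12859, 19679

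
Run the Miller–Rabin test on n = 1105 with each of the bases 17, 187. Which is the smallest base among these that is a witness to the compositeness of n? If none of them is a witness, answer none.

n − 1 = 1104 = 2^4 · 69, so s = 4 and d = 69.
Base 17: x_0 = 17^69 mod 1105 = 272. x_0 is neither 1 nor 1104, so continue squaring. x_1 = 272^2 mod 1105 = 1054. x_2 = 1054^2 mod 1105 = 391. x_3 = 391^2 mod 1105 = 391. Reached i = s−1 = 3 without hitting −1: 17 is a Miller–Rabin witness and 1105 is composite.
Base 187: x_0 = 187^69 mod 1105 = 187. x_0 is neither 1 nor 1104, so continue squaring. x_1 = 187^2 mod 1105 = 714. x_2 = 714^2 mod 1105 = 391. x_3 = 391^2 mod 1105 = 391. Reached i = s−1 = 3 without hitting −1: 187 is a Miller–Rabin witness and 1105 is composite.
The smallest witness among the given bases is 17.

17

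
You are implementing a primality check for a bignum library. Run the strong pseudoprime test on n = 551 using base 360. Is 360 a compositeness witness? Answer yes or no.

n − 1 = 550 = 2^1 · 275, so s = 1 and d = 275.
x_0 = 360^275 mod 551 = 75.
x_0 ∉ {1, 550} and s = 1, so 360 is a Miller–Rabin witness and 551 is composite.

yes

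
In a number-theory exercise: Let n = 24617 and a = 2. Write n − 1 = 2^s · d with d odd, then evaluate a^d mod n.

19935

n − 1 = 24616 = 2^3 · 3077, so s = 3 and d = 3077.
2^3077 mod 24617 = 19935.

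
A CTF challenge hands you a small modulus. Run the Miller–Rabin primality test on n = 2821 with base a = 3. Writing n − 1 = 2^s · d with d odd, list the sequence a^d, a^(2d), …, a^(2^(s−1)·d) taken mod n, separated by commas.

1301, 1

n − 1 = 2820 = 2^2 · 705, so s = 2 and d = 705.
x_0 = 3^705 mod 2821 = 1301.
x_1 = 1301^2 mod 2821 = 1.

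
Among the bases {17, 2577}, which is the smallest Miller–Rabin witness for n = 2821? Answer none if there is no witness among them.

n − 1 = 2820 = 2^2 · 705, so s = 2 and d = 705.
Base 17: x_0 = 17^705 mod 2821 = 2820. x_0 = 2820 ≡ −1, so 17 is not a witness.
Base 2577: x_0 = 2577^705 mod 2821 = 1. x_0 = 1, so 2577 is not a witness.
No listed base is a witness for 2821.

none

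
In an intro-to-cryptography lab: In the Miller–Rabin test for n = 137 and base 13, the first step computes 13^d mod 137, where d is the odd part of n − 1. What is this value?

127

n − 1 = 136 = 2^3 · 17, so s = 3 and d = 17.
13^17 mod 137 = 127.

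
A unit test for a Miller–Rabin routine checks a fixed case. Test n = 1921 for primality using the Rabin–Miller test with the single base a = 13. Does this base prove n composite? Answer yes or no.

n − 1 = 1920 = 2^7 · 15, so s = 7 and d = 15.
x_0 = 13^15 mod 1921 = 1551.
x_0 is neither 1 nor 1920, so continue squaring.
x_1 = 1551^2 mod 1921 = 509.
x_2 = 509^2 mod 1921 = 1667.
x_3 = 1667^2 mod 1921 = 1123.
x_4 = 1123^2 mod 1921 = 953.
x_5 = 953^2 mod 1921 = 1497.
x_6 = 1497^2 mod 1921 = 1123.
Reached i = s−1 = 6 without hitting −1: 13 is a Miller–Rabin witness and 1921 is composite.

yes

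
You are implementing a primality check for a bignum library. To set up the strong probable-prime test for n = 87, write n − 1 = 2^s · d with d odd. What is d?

43

Halving: 86 → 43; 43 is odd.
So 86 = 2^1 · 43.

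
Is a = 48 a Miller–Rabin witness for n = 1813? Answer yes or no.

no

n − 1 = 1812 = 2^2 · 453, so s = 2 and d = 453.
x_0 = 48^453 mod 1813 = 1812.
x_0 = 1812 ≡ −1, so 48 is not a witness.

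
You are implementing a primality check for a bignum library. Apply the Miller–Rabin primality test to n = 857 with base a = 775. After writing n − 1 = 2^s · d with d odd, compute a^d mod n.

n − 1 = 856 = 2^3 · 107, so s = 3 and d = 107.
Repeated squaring mod 857: 775^1 ≡ 775, 775^2 ≡ 725, 775^4 ≡ 284, 775^8 ≡ 98, 775^16 ≡ 177, 775^32 ≡ 477, 775^64 ≡ 424.
107 = 64 + 32 + 8 + 2 + 1, so 775^107 ≡ 424·477·98·725·775 ≡ 856 (mod 857).

856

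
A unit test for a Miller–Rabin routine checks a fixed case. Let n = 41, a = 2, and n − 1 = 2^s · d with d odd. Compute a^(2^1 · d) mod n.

n − 1 = 40 = 2^3 · 5, so s = 3 and d = 5.
Repeated squaring mod 41: 2^1 ≡ 2, 2^2 ≡ 4, 2^4 ≡ 16.
5 = 4 + 1, so 2^5 ≡ 16·2 ≡ 32 (mod 41).
x_0 = 32.
x_1 = 32^2 mod 41 = 40.

40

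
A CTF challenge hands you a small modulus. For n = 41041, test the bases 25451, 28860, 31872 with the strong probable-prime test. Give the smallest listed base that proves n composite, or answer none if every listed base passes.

28860

n − 1 = 41040 = 2^4 · 2565, so s = 4 and d = 2565.
Base 25451: x_0 = 25451^2565 mod 41041 = 41040. x_0 = 41040 ≡ −1, so 25451 is not a witness.
Base 28860: x_0 = 28860^2565 mod 41041 = 35958. x_0 is neither 1 nor 41040, so continue squaring. x_1 = 35958^2 mod 41041 = 22100. x_2 = 22100^2 mod 41041 = 22100. x_3 = 22100^2 mod 41041 = 22100. Reached i = s−1 = 3 without hitting −1: 28860 is a Miller–Rabin witness and 41041 is composite.
Base 31872: x_0 = 31872^2565 mod 41041 = 8009. x_0 is neither 1 nor 41040, so continue squaring. x_1 = 8009^2 mod 41041 = 38039. x_2 = 38039^2 mod 41041 = 24025. x_3 = 24025^2 mod 41041 = 1. x_3 = 1 but x_2 ≠ ±1, a nontrivial square root of 1 — 31872 is a witness and 41041 is composite.
The smallest witness among the given bases is 28860.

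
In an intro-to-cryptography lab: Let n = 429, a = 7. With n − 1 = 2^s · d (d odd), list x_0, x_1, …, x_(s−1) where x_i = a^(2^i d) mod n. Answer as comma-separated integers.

28, 355

n − 1 = 428 = 2^2 · 107, so s = 2 and d = 107.
x_0 = 7^107 mod 429 = 28.
x_1 = 28^2 mod 429 = 355.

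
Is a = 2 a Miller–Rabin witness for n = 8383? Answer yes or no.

yes

n − 1 = 8382 = 2^1 · 4191, so s = 1 and d = 4191.
x_0 = 2^4191 mod 8383 = 1342.
x_0 ∉ {1, 8382} and s = 1, so 2 is a Miller–Rabin witness and 8383 is composite.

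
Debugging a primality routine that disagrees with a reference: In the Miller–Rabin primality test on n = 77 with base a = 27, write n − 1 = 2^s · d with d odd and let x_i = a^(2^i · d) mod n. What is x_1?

n − 1 = 76 = 2^2 · 19, so s = 2 and d = 19.
Repeated squaring mod 77: 27^1 ≡ 27, 27^2 ≡ 36, 27^4 ≡ 64, 27^8 ≡ 15, 27^16 ≡ 71.
19 = 16 + 2 + 1, so 27^19 ≡ 71·36·27 ≡ 20 (mod 77).
x_0 = 20.
x_1 = 20^2 mod 77 = 15.

15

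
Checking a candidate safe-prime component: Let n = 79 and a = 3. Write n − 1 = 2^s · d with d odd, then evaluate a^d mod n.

n − 1 = 78 = 2^1 · 39, so s = 1 and d = 39.
3^39 mod 79 = 78.

78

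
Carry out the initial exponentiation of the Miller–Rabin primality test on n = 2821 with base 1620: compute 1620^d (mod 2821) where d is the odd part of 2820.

125

n − 1 = 2820 = 2^2 · 705, so s = 2 and d = 705.
By repeated squaring, 1620^705 ≡ 125 (mod 2821).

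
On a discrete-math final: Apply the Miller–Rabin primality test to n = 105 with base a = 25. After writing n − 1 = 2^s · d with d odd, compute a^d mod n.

25

n − 1 = 104 = 2^3 · 13, so s = 3 and d = 13.
Repeated squaring mod 105: 25^1 ≡ 25, 25^2 ≡ 100, 25^4 ≡ 25, 25^8 ≡ 100.
13 = 8 + 4 + 1, so 25^13 ≡ 100·25·25 ≡ 25 (mod 105).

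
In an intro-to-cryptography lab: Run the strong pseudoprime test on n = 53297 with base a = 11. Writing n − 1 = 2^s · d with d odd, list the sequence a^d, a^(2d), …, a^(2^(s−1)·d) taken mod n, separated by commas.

12276, 29557, 25122, 25107

n − 1 = 53296 = 2^4 · 3331, so s = 4 and d = 3331.
x_0 = 11^3331 mod 53297 = 12276.
x_1 = 12276^2 mod 53297 = 29557.
x_2 = 29557^2 mod 53297 = 25122.
x_3 = 25122^2 mod 53297 = 25107.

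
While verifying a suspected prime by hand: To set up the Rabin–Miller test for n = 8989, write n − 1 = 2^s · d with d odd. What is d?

2247

Halving: 8988 → 4494 → 2247; 2247 is odd.
So 8988 = 2^2 · 2247.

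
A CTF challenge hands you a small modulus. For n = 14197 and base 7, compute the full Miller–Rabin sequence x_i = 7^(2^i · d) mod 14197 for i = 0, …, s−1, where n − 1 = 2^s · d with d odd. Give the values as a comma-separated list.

14196, 1

n − 1 = 14196 = 2^2 · 3549, so s = 2 and d = 3549.
x_0 = 7^3549 mod 14197 = 14196.
x_1 = 14196^2 mod 14197 = 1.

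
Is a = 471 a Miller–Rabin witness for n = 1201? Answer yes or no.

n − 1 = 1200 = 2^4 · 75, so s = 4 and d = 75.
x_0 = 471^75 mod 1201 = 1097.
x_0 is neither 1 nor 1200, so continue squaring.
x_1 = 1097^2 mod 1201 = 7.
x_2 = 7^2 mod 1201 = 49.
x_3 = 49^2 mod 1201 = 1200.
x_3 ≡ −1, so 471 is not a witness.

no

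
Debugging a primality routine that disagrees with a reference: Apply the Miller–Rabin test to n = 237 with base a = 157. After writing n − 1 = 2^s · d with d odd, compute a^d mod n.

157

n − 1 = 236 = 2^2 · 59, so s = 2 and d = 59.
Repeated squaring mod 237: 157^1 ≡ 157, 157^2 ≡ 1, 157^4 ≡ 1, 157^8 ≡ 1, 157^16 ≡ 1, 157^32 ≡ 1.
59 = 32 + 16 + 8 + 2 + 1, so 157^59 ≡ 1·1·1·1·157 ≡ 157 (mod 237).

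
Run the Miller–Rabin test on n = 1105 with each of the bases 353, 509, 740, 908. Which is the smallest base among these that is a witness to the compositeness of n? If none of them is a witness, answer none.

n − 1 = 1104 = 2^4 · 69, so s = 4 and d = 69.
Base 353: x_0 = 353^69 mod 1105 = 863. x_0 is neither 1 nor 1104, so continue squaring. x_1 = 863^2 mod 1105 = 1104. x_1 ≡ −1, so 353 is not a witness.
Base 509: x_0 = 509^69 mod 1105 = 1019. x_0 is neither 1 nor 1104, so continue squaring. x_1 = 1019^2 mod 1105 = 766. x_2 = 766^2 mod 1105 = 1. x_2 = 1 but x_1 ≠ ±1, a nontrivial square root of 1 — 509 is a witness and 1105 is composite.
Base 740: x_0 = 740^69 mod 1105 = 25. x_0 is neither 1 nor 1104, so continue squaring. x_1 = 25^2 mod 1105 = 625. x_2 = 625^2 mod 1105 = 560. x_3 = 560^2 mod 1105 = 885. Reached i = s−1 = 3 without hitting −1: 740 is a Miller–Rabin witness and 1105 is composite.
Base 908: x_0 = 908^69 mod 1105 = 1048. x_0 is neither 1 nor 1104, so continue squaring. x_1 = 1048^2 mod 1105 = 1039. x_2 = 1039^2 mod 1105 = 1041. x_3 = 1041^2 mod 1105 = 781. Reached i = s−1 = 3 without hitting −1: 908 is a Miller–Rabin witness and 1105 is composite.
The smallest witness among the given bases is 509.

509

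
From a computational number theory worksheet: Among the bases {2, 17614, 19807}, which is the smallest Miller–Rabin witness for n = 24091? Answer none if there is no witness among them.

n − 1 = 24090 = 2^1 · 12045, so s = 1 and d = 12045.
Base 2: x_0 = 2^12045 mod 24091 = 24090. x_0 = 24090 ≡ −1, so 2 is not a witness.
Base 17614: x_0 = 17614^12045 mod 24091 = 24090. x_0 = 24090 ≡ −1, so 17614 is not a witness.
Base 19807: x_0 = 19807^12045 mod 24091 = 1. x_0 = 1, so 19807 is not a witness.
No listed base is a witness for 24091.

none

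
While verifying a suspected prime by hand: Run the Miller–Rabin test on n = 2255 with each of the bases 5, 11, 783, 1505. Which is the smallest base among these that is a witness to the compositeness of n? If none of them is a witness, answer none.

5

n − 1 = 2254 = 2^1 · 1127, so s = 1 and d = 1127.
Base 5: x_0 = 5^1127 mod 2255 = 1455. x_0 ∉ {1, 2254} and s = 1, so 5 is a Miller–Rabin witness and 2255 is composite.
Base 11: x_0 = 11^1127 mod 2255 = 1716. x_0 ∉ {1, 2254} and s = 1, so 11 is a Miller–Rabin witness and 2255 is composite.
Base 783: x_0 = 783^1127 mod 2255 = 722. x_0 ∉ {1, 2254} and s = 1, so 783 is a Miller–Rabin witness and 2255 is composite.
Base 1505: x_0 = 1505^1127 mod 2255 = 675. x_0 ∉ {1, 2254} and s = 1, so 1505 is a Miller–Rabin witness and 2255 is composite.
The smallest witness among the given bases is 5.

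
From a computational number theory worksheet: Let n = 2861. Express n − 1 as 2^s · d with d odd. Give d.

Halving: 2860 → 1430 → 715; 715 is odd.
So 2860 = 2^2 · 715.

715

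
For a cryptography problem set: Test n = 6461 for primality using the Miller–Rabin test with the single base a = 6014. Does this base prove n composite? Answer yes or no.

n − 1 = 6460 = 2^2 · 1615, so s = 2 and d = 1615.
x_0 = 6014^1615 mod 6461 = 4789.
x_0 is neither 1 nor 6460, so continue squaring.
x_1 = 4789^2 mod 6461 = 4432.
Reached i = s−1 = 1 without hitting −1: 6014 is a Miller–Rabin witness and 6461 is composite.

yes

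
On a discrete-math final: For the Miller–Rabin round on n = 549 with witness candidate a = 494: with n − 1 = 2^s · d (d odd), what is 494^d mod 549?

n − 1 = 548 = 2^2 · 137, so s = 2 and d = 137.
By repeated squaring, 494^137 ≡ 458 (mod 549).

458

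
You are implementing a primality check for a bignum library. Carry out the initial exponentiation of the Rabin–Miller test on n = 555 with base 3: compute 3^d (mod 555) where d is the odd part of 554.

n − 1 = 554 = 2^1 · 277, so s = 1 and d = 277.
Repeated squaring mod 555: 3^1 ≡ 3, 3^2 ≡ 9, 3^4 ≡ 81, 3^8 ≡ 456, 3^16 ≡ 366, 3^32 ≡ 201, 3^64 ≡ 441, 3^128 ≡ 231, 3^256 ≡ 81.
277 = 256 + 16 + 4 + 1, so 3^277 ≡ 81·366·81·3 ≡ 78 (mod 555).

78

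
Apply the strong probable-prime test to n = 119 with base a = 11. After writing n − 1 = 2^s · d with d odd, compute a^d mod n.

n − 1 = 118 = 2^1 · 59, so s = 1 and d = 59.
11^59 mod 119 = 114.

114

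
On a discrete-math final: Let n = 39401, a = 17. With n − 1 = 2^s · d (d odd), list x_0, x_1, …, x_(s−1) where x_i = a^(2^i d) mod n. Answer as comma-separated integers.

n − 1 = 39400 = 2^3 · 4925, so s = 3 and d = 4925.
x_0 = 17^4925 mod 39401 = 19215.
x_1 = 19215^2 mod 39401 = 28855.
x_2 = 28855^2 mod 39401 = 28494.

19215, 28855, 28494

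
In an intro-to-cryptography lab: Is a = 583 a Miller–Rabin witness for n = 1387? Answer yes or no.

no

n − 1 = 1386 = 2^1 · 693, so s = 1 and d = 693.
x_0 = 583^693 mod 1387 = 1386.
x_0 = 1386 ≡ −1, so 583 is not a witness.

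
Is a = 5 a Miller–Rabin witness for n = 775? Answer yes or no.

yes

n − 1 = 774 = 2^1 · 387, so s = 1 and d = 387.
x_0 = 5^387 mod 775 = 125.
x_0 ∉ {1, 774} and s = 1, so 5 is a Miller–Rabin witness and 775 is composite.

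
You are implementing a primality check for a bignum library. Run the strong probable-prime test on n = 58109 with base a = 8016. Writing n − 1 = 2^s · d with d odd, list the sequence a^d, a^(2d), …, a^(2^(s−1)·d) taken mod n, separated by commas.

n − 1 = 58108 = 2^2 · 14527, so s = 2 and d = 14527.
x_0 = 8016^14527 mod 58109 = 58108.
x_1 = 58108^2 mod 58109 = 1.

58108, 1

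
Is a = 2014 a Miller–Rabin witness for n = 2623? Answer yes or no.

no

n − 1 = 2622 = 2^1 · 1311, so s = 1 and d = 1311.
x_0 = 2014^1311 mod 2623 = 1.
x_0 = 1, so 2014 is not a witness.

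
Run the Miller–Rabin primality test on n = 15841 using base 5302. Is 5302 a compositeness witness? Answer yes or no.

yes

n − 1 = 15840 = 2^5 · 495, so s = 5 and d = 495.
x_0 = 5302^495 mod 15841 = 10758.
x_0 is neither 1 nor 15840, so continue squaring.
x_1 = 10758^2 mod 15841 = 218.
x_2 = 218^2 mod 15841 = 1.
x_2 = 1 but x_1 ≠ ±1, a nontrivial square root of 1 — 5302 is a witness and 15841 is composite.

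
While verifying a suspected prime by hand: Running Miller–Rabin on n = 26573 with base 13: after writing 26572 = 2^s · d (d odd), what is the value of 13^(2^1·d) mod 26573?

n − 1 = 26572 = 2^2 · 6643, so s = 2 and d = 6643.
x_0 = 13^6643 mod 26573 = 1.
x_1 = 1^2 mod 26573 = 1.

1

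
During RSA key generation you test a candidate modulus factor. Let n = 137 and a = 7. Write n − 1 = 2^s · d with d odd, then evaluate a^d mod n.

100

n − 1 = 136 = 2^3 · 17, so s = 3 and d = 17.
7^17 mod 137 = 100.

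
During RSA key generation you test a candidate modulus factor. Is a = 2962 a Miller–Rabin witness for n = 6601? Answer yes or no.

no

n − 1 = 6600 = 2^3 · 825, so s = 3 and d = 825.
By repeated squaring, 2962^825 ≡ 1 (mod 6601).
x_0 = 2962^825 mod 6601 = 1.
x_0 = 1, so 2962 is not a witness.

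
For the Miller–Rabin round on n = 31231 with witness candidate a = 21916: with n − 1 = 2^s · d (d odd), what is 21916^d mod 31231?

31230

n − 1 = 31230 = 2^1 · 15615, so s = 1 and d = 15615.
Repeated squaring mod 31231: 21916^1 ≡ 21916, 21916^2 ≡ 9507, 21916^4 ≡ 535, 21916^8 ≡ 5146, 21916^16 ≡ 28659, 21916^32 ≡ 25443, 21916^64 ≡ 21312, 21916^128 ≡ 8911, 21916^256 ≡ 16719, 21916^512 ≡ 7511, 21916^1024 ≡ 11935, 21916^2048 ≡ 30865, 21916^4096 ≡ 9032, 21916^8192 ≡ 1652.
15615 = 8192 + 4096 + 2048 + 1024 + 128 + 64 + 32 + 16 + 8 + 4 + 2 + 1, so 21916^15615 ≡ 1652·9032·30865·11935·8911·21312·25443·28659·5146·535·9507·21916 ≡ 31230 (mod 31231).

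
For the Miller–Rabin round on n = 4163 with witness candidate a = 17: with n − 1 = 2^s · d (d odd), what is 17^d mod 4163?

1206

n − 1 = 4162 = 2^1 · 2081, so s = 1 and d = 2081.
Repeated squaring mod 4163: 17^1 ≡ 17, 17^2 ≡ 289, 17^4 ≡ 261, 17^8 ≡ 1513, 17^16 ≡ 3682, 17^32 ≡ 2396, 17^64 ≡ 39, 17^128 ≡ 1521, 17^256 ≡ 2976, 17^512 ≡ 1875, 17^1024 ≡ 2053, 17^2048 ≡ 1853.
2081 = 2048 + 32 + 1, so 17^2081 ≡ 1853·2396·17 ≡ 1206 (mod 4163).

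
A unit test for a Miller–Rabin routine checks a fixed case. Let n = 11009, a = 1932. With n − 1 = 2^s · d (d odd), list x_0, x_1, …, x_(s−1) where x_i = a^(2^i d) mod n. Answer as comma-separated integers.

7786, 6242, 1713, 5975, 9447, 6855, 4613, 10381

n − 1 = 11008 = 2^8 · 43, so s = 8 and d = 43.
x_0 = 1932^43 mod 11009 = 7786.
x_1 = 7786^2 mod 11009 = 6242.
x_2 = 6242^2 mod 11009 = 1713.
x_3 = 1713^2 mod 11009 = 5975.
x_4 = 5975^2 mod 11009 = 9447.
x_5 = 9447^2 mod 11009 = 6855.
x_6 = 6855^2 mod 11009 = 4613.
x_7 = 4613^2 mod 11009 = 10381.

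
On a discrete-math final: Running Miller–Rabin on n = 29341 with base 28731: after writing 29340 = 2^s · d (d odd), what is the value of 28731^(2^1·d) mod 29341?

5734

n − 1 = 29340 = 2^2 · 7335, so s = 2 and d = 7335.
x_0 = 28731^7335 mod 29341 = 7320.
x_1 = 7320^2 mod 29341 = 5734.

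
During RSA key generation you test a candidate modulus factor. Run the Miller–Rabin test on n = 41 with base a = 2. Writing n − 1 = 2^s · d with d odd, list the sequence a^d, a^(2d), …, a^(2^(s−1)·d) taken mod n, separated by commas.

n − 1 = 40 = 2^3 · 5, so s = 3 and d = 5.
x_0 = 2^5 mod 41 = 32.
x_1 = 32^2 mod 41 = 40.
x_2 = 40^2 mod 41 = 1.

32, 40, 1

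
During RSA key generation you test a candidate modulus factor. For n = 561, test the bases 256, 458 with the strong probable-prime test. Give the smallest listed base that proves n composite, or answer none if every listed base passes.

n − 1 = 560 = 2^4 · 35, so s = 4 and d = 35.
Base 256: x_0 = 256^35 mod 561 = 1. x_0 = 1, so 256 is not a witness.
Base 458: x_0 = 458^35 mod 561 = 560. x_0 = 560 ≡ −1, so 458 is not a witness.
No listed base is a witness for 561.

none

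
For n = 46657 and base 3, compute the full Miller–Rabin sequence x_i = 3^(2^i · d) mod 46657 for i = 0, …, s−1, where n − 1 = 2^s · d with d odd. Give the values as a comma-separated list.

19683, 27418, 9140, 23570, 1, 1

n − 1 = 46656 = 2^6 · 729, so s = 6 and d = 729.
x_0 = 3^729 mod 46657 = 19683.
x_1 = 19683^2 mod 46657 = 27418.
x_2 = 27418^2 mod 46657 = 9140.
x_3 = 9140^2 mod 46657 = 23570.
x_4 = 23570^2 mod 46657 = 1.
x_5 = 1^2 mod 46657 = 1.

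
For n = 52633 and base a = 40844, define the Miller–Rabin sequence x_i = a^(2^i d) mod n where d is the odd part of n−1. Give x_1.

1

n − 1 = 52632 = 2^3 · 6579, so s = 3 and d = 6579.
x_0 = 40844^6579 mod 52633 = 37596.
x_1 = 37596^2 mod 52633 = 1.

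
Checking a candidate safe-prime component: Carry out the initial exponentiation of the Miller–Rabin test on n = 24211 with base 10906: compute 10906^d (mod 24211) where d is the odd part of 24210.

n − 1 = 24210 = 2^1 · 12105, so s = 1 and d = 12105.
Repeated squaring mod 24211: 10906^1 ≡ 10906, 10906^2 ≡ 16404, 10906^4 ≡ 10162, 10906^8 ≡ 6329, 10906^16 ≡ 11247, 10906^32 ≡ 16745, 10906^64 ≡ 7434, 10906^128 ≡ 14854, 10906^256 ≡ 6473, 10906^512 ≡ 14699, 10906^1024 ≡ 1637, 10906^2048 ≡ 16559, 10906^4096 ≡ 10906, 10906^8192 ≡ 16404.
12105 = 8192 + 2048 + 1024 + 512 + 256 + 64 + 8 + 1, so 10906^12105 ≡ 16404·16559·1637·14699·6473·7434·6329·10906 ≡ 8185 (mod 24211).

8185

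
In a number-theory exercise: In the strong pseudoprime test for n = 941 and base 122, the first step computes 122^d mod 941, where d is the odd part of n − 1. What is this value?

940

n − 1 = 940 = 2^2 · 235, so s = 2 and d = 235.
122^235 mod 941 = 940.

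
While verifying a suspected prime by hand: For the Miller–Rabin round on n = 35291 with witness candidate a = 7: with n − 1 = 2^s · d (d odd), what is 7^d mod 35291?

35290

n − 1 = 35290 = 2^1 · 17645, so s = 1 and d = 17645.
Repeated squaring mod 35291: 7^1 ≡ 7, 7^2 ≡ 49, 7^4 ≡ 2401, 7^8 ≡ 12368, 7^16 ≡ 16230, 7^32 ≡ 876, 7^64 ≡ 26265, 7^128 ≡ 17048, 7^256 ≡ 12919, 7^512 ≡ 9422, 7^1024 ≡ 17219, 7^2048 ≡ 14270, 7^4096 ≡ 3830, 7^8192 ≡ 23135, 7^16384 ≡ 4919.
17645 = 16384 + 1024 + 128 + 64 + 32 + 8 + 4 + 1, so 7^17645 ≡ 4919·17219·17048·26265·876·12368·2401·7 ≡ 35290 (mod 35291).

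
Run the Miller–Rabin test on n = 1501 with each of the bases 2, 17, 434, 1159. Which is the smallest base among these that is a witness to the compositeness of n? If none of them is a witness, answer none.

n − 1 = 1500 = 2^2 · 375, so s = 2 and d = 375.
Base 2: x_0 = 2^375 mod 1501 = 1171. x_0 is neither 1 nor 1500, so continue squaring. x_1 = 1171^2 mod 1501 = 828. Reached i = s−1 = 1 without hitting −1: 2 is a Miller–Rabin witness and 1501 is composite.
Base 17: x_0 = 17^375 mod 1501 = 1147. x_0 is neither 1 nor 1500, so continue squaring. x_1 = 1147^2 mod 1501 = 733. Reached i = s−1 = 1 without hitting −1: 17 is a Miller–Rabin witness and 1501 is composite.
Base 434: x_0 = 434^375 mod 1501 = 254. x_0 is neither 1 nor 1500, so continue squaring. x_1 = 254^2 mod 1501 = 1474. Reached i = s−1 = 1 without hitting −1: 434 is a Miller–Rabin witness and 1501 is composite.
Base 1159: x_0 = 1159^375 mod 1501 = 532. x_0 is neither 1 nor 1500, so continue squaring. x_1 = 532^2 mod 1501 = 836. Reached i = s−1 = 1 without hitting −1: 1159 is a Miller–Rabin witness and 1501 is composite.
The smallest witness among the given bases is 2.

2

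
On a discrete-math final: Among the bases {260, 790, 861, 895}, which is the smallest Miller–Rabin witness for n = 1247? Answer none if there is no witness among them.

none

n − 1 = 1246 = 2^1 · 623, so s = 1 and d = 623.
Base 260: x_0 = 260^623 mod 1247 = 1246. x_0 = 1246 ≡ −1, so 260 is not a witness.
Base 790: x_0 = 790^623 mod 1247 = 1. x_0 = 1, so 790 is not a witness.
Base 861: x_0 = 861^623 mod 1247 = 1. x_0 = 1, so 861 is not a witness.
Base 895: x_0 = 895^623 mod 1247 = 1. x_0 = 1, so 895 is not a witness.
No listed base is a witness for 1247.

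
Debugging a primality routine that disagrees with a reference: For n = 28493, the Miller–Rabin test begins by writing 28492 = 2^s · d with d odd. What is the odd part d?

Halving: 28492 → 14246 → 7123; 7123 is odd.
So 28492 = 2^2 · 7123.

7123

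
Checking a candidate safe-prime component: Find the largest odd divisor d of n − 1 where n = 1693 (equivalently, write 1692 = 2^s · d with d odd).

Halving: 1692 → 846 → 423; 423 is odd.
So 1692 = 2^2 · 423.

423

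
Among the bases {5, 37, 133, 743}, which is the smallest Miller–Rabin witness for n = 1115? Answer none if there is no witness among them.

5

n − 1 = 1114 = 2^1 · 557, so s = 1 and d = 557.
Base 5: x_0 = 5^557 mod 1115 = 1090. x_0 ∉ {1, 1114} and s = 1, so 5 is a Miller–Rabin witness and 1115 is composite.
Base 37: x_0 = 37^557 mod 1115 = 477. x_0 ∉ {1, 1114} and s = 1, so 37 is a Miller–Rabin witness and 1115 is composite.
Base 133: x_0 = 133^557 mod 1115 = 518. x_0 ∉ {1, 1114} and s = 1, so 133 is a Miller–Rabin witness and 1115 is composite.
Base 743: x_0 = 743^557 mod 1115 = 793. x_0 ∉ {1, 1114} and s = 1, so 743 is a Miller–Rabin witness and 1115 is composite.
The smallest witness among the given bases is 5.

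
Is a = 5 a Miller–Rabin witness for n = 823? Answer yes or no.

no

n − 1 = 822 = 2^1 · 411, so s = 1 and d = 411.
x_0 = 5^411 mod 823 = 822.
x_0 = 822 ≡ −1, so 5 is not a witness.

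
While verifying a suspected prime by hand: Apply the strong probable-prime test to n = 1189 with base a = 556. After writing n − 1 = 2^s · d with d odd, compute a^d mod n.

n − 1 = 1188 = 2^2 · 297, so s = 2 and d = 297.
556^297 mod 1189 = 1111.

1111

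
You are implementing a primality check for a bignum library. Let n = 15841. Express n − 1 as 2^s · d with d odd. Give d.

495

Halving: 15840 → 7920 → 3960 → 1980 → 990 → 495; 495 is odd.
So 15840 = 2^5 · 495.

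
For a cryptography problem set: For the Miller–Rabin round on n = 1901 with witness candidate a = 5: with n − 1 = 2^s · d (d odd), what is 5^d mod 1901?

1900

n − 1 = 1900 = 2^2 · 475, so s = 2 and d = 475.
5^475 mod 1901 = 1900.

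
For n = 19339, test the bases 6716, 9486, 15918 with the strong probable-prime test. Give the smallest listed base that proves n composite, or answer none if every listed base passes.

6716

n − 1 = 19338 = 2^1 · 9669, so s = 1 and d = 9669.
Base 6716: x_0 = 6716^9669 mod 19339 = 17718. x_0 ∉ {1, 19338} and s = 1, so 6716 is a Miller–Rabin witness and 19339 is composite.
Base 9486: x_0 = 9486^9669 mod 19339 = 16759. x_0 ∉ {1, 19338} and s = 1, so 9486 is a Miller–Rabin witness and 19339 is composite.
Base 15918: x_0 = 15918^9669 mod 19339 = 13889. x_0 ∉ {1, 19338} and s = 1, so 15918 is a Miller–Rabin witness and 19339 is composite.
The smallest witness among the given bases is 6716.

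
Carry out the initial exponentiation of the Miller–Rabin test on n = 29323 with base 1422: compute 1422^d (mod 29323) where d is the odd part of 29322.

n − 1 = 29322 = 2^1 · 14661, so s = 1 and d = 14661.
1422^14661 mod 29323 = 13672.

13672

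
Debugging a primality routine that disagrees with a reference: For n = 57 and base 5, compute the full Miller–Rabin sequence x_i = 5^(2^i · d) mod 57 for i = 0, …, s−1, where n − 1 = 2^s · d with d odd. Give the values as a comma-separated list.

35, 28, 43

n − 1 = 56 = 2^3 · 7, so s = 3 and d = 7.
x_0 = 5^7 mod 57 = 35.
x_1 = 35^2 mod 57 = 28.
x_2 = 28^2 mod 57 = 43.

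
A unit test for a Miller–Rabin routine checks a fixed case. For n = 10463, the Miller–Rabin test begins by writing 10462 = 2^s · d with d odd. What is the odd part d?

5231

Halving: 10462 → 5231; 5231 is odd.
So 10462 = 2^1 · 5231.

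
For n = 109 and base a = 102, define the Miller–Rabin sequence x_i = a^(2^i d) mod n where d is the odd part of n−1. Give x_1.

1

n − 1 = 108 = 2^2 · 27, so s = 2 and d = 27.
x_0 = 102^27 mod 109 = 108.
x_1 = 108^2 mod 109 = 1.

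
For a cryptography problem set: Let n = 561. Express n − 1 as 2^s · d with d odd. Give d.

Halving: 560 → 280 → 140 → 70 → 35; 35 is odd.
So 560 = 2^4 · 35.

35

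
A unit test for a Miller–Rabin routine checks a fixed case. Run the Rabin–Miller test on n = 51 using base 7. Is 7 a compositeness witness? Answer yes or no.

yes

n − 1 = 50 = 2^1 · 25, so s = 1 and d = 25.
x_0 = 7^25 mod 51 = 10.
x_0 ∉ {1, 50} and s = 1, so 7 is a Miller–Rabin witness and 51 is composite.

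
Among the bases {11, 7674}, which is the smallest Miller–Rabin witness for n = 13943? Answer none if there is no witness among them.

n − 1 = 13942 = 2^1 · 6971, so s = 1 and d = 6971.
Base 11: x_0 = 11^6971 mod 13943 = 11812. x_0 ∉ {1, 13942} and s = 1, so 11 is a Miller–Rabin witness and 13943 is composite.
Base 7674: x_0 = 7674^6971 mod 13943 = 12548. x_0 ∉ {1, 13942} and s = 1, so 7674 is a Miller–Rabin witness and 13943 is composite.
The smallest witness among the given bases is 11.

11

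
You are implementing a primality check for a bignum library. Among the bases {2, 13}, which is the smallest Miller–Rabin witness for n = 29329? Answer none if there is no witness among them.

2

n − 1 = 29328 = 2^4 · 1833, so s = 4 and d = 1833.
Base 2: x_0 = 2^1833 mod 29329 = 28600. x_0 is neither 1 nor 29328, so continue squaring. x_1 = 28600^2 mod 29329 = 3519. x_2 = 3519^2 mod 29329 = 6523. x_3 = 6523^2 mod 29329 = 22479. Reached i = s−1 = 3 without hitting −1: 2 is a Miller–Rabin witness and 29329 is composite.
Base 13: x_0 = 13^1833 mod 29329 = 12853. x_0 is neither 1 nor 29328, so continue squaring. x_1 = 12853^2 mod 29329 = 18681. x_2 = 18681^2 mod 29329 = 23319. x_3 = 23319^2 mod 29329 = 16101. Reached i = s−1 = 3 without hitting −1: 13 is a Miller–Rabin witness and 29329 is composite.
The smallest witness among the given bases is 2.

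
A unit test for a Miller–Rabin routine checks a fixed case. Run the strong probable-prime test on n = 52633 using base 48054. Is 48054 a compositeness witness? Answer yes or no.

n − 1 = 52632 = 2^3 · 6579, so s = 3 and d = 6579.
x_0 = 48054^6579 mod 52633 = 10198.
x_0 is neither 1 nor 52632, so continue squaring.
x_1 = 10198^2 mod 52633 = 49029.
x_2 = 49029^2 mod 52633 = 41098.
Reached i = s−1 = 2 without hitting −1: 48054 is a Miller–Rabin witness and 52633 is composite.

yes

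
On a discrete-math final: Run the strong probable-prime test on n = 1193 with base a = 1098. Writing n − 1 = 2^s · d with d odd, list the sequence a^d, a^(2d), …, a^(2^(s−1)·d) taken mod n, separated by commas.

1007, 1192, 1

n − 1 = 1192 = 2^3 · 149, so s = 3 and d = 149.
x_0 = 1098^149 mod 1193 = 1007.
x_1 = 1007^2 mod 1193 = 1192.
x_2 = 1192^2 mod 1193 = 1.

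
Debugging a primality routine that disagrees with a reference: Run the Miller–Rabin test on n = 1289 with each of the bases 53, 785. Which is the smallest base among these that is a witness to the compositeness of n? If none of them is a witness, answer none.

none

n − 1 = 1288 = 2^3 · 161, so s = 3 and d = 161.
Base 53: x_0 = 53^161 mod 1289 = 479. x_0 is neither 1 nor 1288, so continue squaring. x_1 = 479^2 mod 1289 = 1288. x_1 ≡ −1, so 53 is not a witness.
Base 785: x_0 = 785^161 mod 1289 = 810. x_0 is neither 1 nor 1288, so continue squaring. x_1 = 810^2 mod 1289 = 1288. x_1 ≡ −1, so 785 is not a witness.
No listed base is a witness for 1289.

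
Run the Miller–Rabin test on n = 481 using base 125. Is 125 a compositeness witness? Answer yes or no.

no

n − 1 = 480 = 2^5 · 15, so s = 5 and d = 15.
By repeated squaring, 125^15 ≡ 265 (mod 481).
x_0 = 125^15 mod 481 = 265.
x_0 is neither 1 nor 480, so continue squaring.
x_1 = 265^2 mod 481 = 480.
x_1 ≡ −1, so 125 is not a witness.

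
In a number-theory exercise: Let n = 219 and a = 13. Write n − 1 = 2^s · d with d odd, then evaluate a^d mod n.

133

n − 1 = 218 = 2^1 · 109, so s = 1 and d = 109.
13^109 mod 219 = 133.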